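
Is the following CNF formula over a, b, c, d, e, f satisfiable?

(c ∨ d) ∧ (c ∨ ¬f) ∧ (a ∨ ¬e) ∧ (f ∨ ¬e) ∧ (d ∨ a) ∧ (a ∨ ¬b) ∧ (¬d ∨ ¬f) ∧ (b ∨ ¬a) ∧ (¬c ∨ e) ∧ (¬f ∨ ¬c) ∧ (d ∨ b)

Satisfiable

Suppose c = False.
From the singleton clause (d), d = True.
From the singleton clause (¬f), f = False.
From the singleton clause (¬e), e = False.
Suppose a = True.
From the singleton clause (b), b = True.
This assignment satisfies each clause.
A satisfying assignment: a=True,  b=True,  c=False,  d=True,  e=False,  f=False.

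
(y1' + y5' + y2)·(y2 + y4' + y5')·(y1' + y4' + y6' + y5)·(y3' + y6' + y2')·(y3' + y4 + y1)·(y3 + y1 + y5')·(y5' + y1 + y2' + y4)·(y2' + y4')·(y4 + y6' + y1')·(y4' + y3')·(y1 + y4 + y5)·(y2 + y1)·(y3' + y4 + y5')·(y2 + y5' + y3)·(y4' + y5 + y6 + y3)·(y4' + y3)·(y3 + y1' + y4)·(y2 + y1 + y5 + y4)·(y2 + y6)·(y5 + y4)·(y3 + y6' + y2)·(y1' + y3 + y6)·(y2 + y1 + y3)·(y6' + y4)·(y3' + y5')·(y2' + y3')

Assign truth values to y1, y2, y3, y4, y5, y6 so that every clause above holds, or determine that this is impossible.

Case y2 = 0:
The clause (y1) is unit, so y1 = 1.
The clause (y5') is unit, so y5 = 0.
The clause (y6) is unit, so y6 = 1.
The clause (y4') is unit, so y4 = 0.
Now (y4) is unsatisfied and unit — conflict.
That branch fails; take y2 = 1 instead.
The clause (y4') is unit, so y4 = 0.
The clause (y5) is unit, so y5 = 1.
The clause (y1) is unit, so y1 = 1.
The clause (y6') is unit, so y6 = 0.
The clause (y3') is unit, so y3 = 0.
Now (y3) is unsatisfied and unit — conflict.
Either choice for y2 ends in contradiction.

UNSATISFIABLE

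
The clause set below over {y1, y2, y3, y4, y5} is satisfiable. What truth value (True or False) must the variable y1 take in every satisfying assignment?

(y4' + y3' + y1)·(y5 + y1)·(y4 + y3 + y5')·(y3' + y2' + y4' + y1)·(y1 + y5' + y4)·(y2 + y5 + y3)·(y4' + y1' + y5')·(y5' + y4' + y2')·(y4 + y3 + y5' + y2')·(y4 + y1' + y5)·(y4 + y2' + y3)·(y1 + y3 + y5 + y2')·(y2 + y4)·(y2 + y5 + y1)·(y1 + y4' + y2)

Suppose y1 = 0.
From the singleton clause (y5), y5 = 1.
From the singleton clause (y4), y4 = 1.
From the singleton clause (y3'), y3 = 0.
From the singleton clause (y2'), y2 = 0.
That conflicts with the unit clause (y2).
So every satisfying assignment has y1 = True.

True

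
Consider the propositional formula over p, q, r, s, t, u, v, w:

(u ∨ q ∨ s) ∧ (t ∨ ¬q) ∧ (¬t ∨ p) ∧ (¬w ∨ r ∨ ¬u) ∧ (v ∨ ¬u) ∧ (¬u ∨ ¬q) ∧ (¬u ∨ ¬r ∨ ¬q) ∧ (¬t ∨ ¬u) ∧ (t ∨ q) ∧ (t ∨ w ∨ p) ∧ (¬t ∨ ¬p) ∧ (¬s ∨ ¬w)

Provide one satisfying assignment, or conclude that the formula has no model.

UNSATISFIABLE

Try t = True.
From the singleton clause (p), p = True.
That conflicts with the unit clause (¬p).
Undo t and try t = False.
From the singleton clause (¬q), q = False.
That conflicts with the unit clause (q).
Both values of t lead to a conflict.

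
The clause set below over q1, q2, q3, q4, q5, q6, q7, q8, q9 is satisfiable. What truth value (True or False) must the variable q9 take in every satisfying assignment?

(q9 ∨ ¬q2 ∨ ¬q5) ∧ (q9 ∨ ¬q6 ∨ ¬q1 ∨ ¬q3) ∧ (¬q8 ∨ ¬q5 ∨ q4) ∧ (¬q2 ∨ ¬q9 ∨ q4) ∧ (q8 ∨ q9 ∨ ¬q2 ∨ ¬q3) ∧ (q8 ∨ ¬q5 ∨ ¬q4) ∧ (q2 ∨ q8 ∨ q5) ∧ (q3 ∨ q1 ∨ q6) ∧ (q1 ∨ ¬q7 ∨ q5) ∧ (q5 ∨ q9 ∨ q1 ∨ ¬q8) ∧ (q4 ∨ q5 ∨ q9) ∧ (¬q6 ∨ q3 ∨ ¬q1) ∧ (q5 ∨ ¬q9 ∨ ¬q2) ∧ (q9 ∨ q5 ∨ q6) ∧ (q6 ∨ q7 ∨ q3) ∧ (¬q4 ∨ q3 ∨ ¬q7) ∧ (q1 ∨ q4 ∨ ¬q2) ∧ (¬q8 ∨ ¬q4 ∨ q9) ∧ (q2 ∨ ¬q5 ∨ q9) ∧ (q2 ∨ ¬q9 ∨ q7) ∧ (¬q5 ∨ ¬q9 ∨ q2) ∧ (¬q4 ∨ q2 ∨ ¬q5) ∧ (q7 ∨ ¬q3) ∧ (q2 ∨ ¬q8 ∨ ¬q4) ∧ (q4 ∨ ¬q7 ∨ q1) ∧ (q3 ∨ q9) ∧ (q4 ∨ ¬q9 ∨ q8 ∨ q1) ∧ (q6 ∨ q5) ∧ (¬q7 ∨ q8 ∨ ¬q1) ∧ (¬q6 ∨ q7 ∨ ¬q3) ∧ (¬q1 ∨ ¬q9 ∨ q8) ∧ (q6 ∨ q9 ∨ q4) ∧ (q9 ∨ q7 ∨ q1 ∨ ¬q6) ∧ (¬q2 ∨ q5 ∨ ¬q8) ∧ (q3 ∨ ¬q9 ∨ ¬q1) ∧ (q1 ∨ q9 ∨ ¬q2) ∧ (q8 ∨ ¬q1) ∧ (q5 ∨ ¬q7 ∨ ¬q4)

True

Suppose q9 = False.
The clause (q3) is unit, so q3 = True.
The clause (q7) is unit, so q7 = True.
Suppose q2 = False.
The clause (¬q5) is unit, so q5 = False.
The clause (q8) is unit, so q8 = True.
The clause (q1) is unit, so q1 = True.
The clause (¬q6) is unit, so q6 = False.
That conflicts with the unit clause (q6).
So q2 must be the other value — set q2 = True.
The clause (¬q5) is unit, so q5 = False.
The clause (q8) is unit, so q8 = True.
That conflicts with the unit clause (¬q8).
Either choice for q2 ends in contradiction.
So every satisfying assignment has q9 = True.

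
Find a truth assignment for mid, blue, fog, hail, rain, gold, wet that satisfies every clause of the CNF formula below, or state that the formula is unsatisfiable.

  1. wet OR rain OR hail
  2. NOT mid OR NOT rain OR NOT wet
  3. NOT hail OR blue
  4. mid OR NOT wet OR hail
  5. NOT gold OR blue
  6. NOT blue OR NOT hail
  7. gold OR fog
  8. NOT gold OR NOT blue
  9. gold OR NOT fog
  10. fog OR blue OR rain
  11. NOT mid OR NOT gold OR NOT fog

Try hail = false.
Try wet = true.
The clause (mid) is unit, so mid = true.
The clause (NOT rain) is unit, so rain = false.
Try gold = false.
The clause (fog) is unit, so fog = true.
Now (NOT fog) is unsatisfied and unit — conflict.
Undo gold and try gold = true.
The clause (blue) is unit, so blue = true.
Now (NOT blue) is unsatisfied and unit — conflict.
Either choice for gold ends in contradiction.
Undo wet and try wet = false.
The clause (rain) is unit, so rain = true.
Try gold = false.
The clause (fog) is unit, so fog = true.
Now (NOT fog) is unsatisfied and unit — conflict.
Undo gold and try gold = true.
The clause (blue) is unit, so blue = true.
Now (NOT blue) is unsatisfied and unit — conflict.
Either choice for gold ends in contradiction.
Either choice for wet ends in contradiction.
Undo hail and try hail = true.
The clause (blue) is unit, so blue = true.
Now (NOT blue) is unsatisfied and unit — conflict.
Either choice for hail ends in contradiction.

UNSATISFIABLE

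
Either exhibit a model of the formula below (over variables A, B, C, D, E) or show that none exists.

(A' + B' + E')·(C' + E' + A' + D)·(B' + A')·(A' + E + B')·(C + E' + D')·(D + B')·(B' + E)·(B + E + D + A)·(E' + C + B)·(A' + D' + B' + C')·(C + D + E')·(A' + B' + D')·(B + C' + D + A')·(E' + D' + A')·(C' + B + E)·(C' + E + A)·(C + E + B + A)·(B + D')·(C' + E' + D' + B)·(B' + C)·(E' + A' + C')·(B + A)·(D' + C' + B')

Suppose B = 0.
(D') alone gives D = 0.
(A) alone gives A = 1.
(C') alone gives C = 0.
(E') alone gives E = 0.
This assignment satisfies each clause.

A ↦ 1,  B ↦ 0,  C ↦ 0,  D ↦ 0,  E ↦ 0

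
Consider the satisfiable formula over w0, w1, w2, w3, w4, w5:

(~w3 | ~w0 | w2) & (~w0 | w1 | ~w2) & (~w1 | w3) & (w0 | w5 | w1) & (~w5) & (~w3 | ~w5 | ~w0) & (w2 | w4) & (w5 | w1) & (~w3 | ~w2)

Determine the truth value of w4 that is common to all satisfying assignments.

True

Suppose w4 = 0.
The clause (~w5) is unit, so w5 = 0.
The clause (w2) is unit, so w2 = 1.
The clause (w1) is unit, so w1 = 1.
The clause (w3) is unit, so w3 = 1.
Now (~w3) is unsatisfied and unit — conflict.
So every satisfying assignment has w4 = True.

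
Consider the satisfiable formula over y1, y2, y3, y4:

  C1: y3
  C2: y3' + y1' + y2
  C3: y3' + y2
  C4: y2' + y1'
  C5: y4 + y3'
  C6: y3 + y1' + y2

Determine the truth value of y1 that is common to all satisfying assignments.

False

Suppose y1 = 1.
(y3) alone gives y3 = 1.
(y2) alone gives y2 = 1.
But (y2') is also a unit clause — contradiction.
So every satisfying assignment has y1 = False.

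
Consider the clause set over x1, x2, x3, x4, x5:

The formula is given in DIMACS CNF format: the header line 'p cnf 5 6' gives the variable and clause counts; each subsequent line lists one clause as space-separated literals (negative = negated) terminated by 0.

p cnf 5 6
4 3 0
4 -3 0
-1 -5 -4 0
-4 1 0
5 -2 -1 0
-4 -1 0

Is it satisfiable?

Unsatisfiable

Case x4 = True:
The clause (x1) is unit, so x1 = True.
That conflicts with the unit clause (¬x1).
Undo x4 and try x4 = False.
The clause (x3) is unit, so x3 = True.
That conflicts with the unit clause (¬x3).
Neither x4 = True nor x4 = False works.
No assignment satisfies every clause.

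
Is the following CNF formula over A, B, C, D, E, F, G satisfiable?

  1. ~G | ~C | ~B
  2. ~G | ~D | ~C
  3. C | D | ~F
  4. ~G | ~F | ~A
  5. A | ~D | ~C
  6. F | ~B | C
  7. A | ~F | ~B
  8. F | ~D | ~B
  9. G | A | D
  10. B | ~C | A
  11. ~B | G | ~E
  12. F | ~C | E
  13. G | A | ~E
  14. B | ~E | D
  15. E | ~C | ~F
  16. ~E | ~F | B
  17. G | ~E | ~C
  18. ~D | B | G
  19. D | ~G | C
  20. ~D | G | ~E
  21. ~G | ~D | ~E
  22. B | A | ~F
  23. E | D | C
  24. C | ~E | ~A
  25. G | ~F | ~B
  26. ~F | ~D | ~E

Yes, satisfiable

Case G = 1:
Case C = 0:
The clause (D) is unit, so D = 1.
The clause (~E) is unit, so E = 0.
Case F = 0:
The clause (~B) is unit, so B = 0.
Every clause is now satisfied; A is unconstrained.
A satisfying assignment: A=0, B=0, C=0, D=1, E=0, F=0, G=1.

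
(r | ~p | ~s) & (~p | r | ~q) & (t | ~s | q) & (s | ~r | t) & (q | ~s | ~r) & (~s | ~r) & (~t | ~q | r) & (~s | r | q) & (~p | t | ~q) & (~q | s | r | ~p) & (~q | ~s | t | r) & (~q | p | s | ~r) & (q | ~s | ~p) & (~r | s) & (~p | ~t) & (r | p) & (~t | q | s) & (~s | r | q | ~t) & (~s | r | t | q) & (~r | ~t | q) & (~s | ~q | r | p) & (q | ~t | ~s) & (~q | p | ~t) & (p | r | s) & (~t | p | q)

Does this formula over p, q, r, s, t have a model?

Satisfiable

Suppose s = 0.
The clause (~r) is unit, so r = 0.
The clause (p) is unit, so p = 1.
The clause (~q) is unit, so q = 0.
The clause (~t) is unit, so t = 0.
All clauses are satisfied.
A satisfying assignment: p=1,  q=0,  r=0,  s=0,  t=0.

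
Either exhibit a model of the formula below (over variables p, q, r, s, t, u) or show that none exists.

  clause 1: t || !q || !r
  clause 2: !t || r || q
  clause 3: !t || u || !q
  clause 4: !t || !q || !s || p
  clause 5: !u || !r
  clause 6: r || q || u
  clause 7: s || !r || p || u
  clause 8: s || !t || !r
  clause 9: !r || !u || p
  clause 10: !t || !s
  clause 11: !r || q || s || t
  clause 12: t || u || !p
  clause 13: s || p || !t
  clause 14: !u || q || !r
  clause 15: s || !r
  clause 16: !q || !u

Try u = true.
(!r) alone gives r = false.
(!q) alone gives q = false.
(!t) alone gives t = false.
All clauses hold; p, s can take either value.

p=true, q=false, r=false, s=false, t=false, u=true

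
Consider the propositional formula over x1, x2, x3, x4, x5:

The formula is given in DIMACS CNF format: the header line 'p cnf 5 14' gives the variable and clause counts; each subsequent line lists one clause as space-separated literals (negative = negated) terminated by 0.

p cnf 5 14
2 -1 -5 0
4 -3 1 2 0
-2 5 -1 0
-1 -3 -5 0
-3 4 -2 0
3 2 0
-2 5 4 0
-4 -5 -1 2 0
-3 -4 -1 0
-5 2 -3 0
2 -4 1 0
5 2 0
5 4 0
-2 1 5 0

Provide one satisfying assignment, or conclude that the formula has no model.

Branch on x3: set x3 = False.
Unit clause (x2) forces x2 = True.
Branch on x5: set x5 = True.
All clauses hold; x1, x4 can take either value.

x1=False,  x2=True,  x3=False,  x4=True,  x5=True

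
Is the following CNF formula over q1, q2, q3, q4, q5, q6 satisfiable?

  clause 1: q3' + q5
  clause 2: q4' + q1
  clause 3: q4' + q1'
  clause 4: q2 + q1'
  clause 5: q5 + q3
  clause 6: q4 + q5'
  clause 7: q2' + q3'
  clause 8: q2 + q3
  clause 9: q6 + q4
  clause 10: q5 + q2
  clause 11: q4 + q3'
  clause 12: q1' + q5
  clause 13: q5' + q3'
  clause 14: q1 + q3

Case q3 = 0:
Unit clause (q5) forces q5 = 1.
Unit clause (q4) forces q4 = 1.
Unit clause (q1) forces q1 = 1.
But (q1') is also a unit clause — contradiction.
So q3 must be the other value — set q3 = 1.
Unit clause (q5) forces q5 = 1.
But (q5') is also a unit clause — contradiction.
Neither q3 = 1 nor q3 = 0 works.
No assignment satisfies every clause.

Unsatisfiable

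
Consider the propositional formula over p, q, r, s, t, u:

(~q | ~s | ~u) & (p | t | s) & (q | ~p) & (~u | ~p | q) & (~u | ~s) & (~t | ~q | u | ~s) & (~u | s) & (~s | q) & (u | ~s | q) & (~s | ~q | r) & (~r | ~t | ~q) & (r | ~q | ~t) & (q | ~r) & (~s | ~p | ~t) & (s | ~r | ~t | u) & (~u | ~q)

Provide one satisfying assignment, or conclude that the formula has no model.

Suppose q = 0.
(~p) alone gives p = 0.
(~s) alone gives s = 0.
(t) alone gives t = 1.
(~u) alone gives u = 0.
(~r) alone gives r = 0.
Every clause now holds.

p: 0,  q: 0,  r: 0,  s: 0,  t: 1,  u: 0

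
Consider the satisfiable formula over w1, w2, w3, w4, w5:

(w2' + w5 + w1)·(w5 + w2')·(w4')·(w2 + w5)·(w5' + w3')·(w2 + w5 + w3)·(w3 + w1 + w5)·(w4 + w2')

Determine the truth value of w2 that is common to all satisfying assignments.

Suppose w2 = 1.
(w5) alone gives w5 = 1.
(w4') alone gives w4 = 0.
Now (w4) is unsatisfied and unit — conflict.
So every satisfying assignment has w2 = False.

False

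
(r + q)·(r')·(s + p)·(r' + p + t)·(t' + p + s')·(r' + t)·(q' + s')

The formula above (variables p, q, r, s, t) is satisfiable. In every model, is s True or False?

False

Suppose s = 1.
The clause (r') is unit, so r = 0.
The clause (q) is unit, so q = 1.
Now (q') is unsatisfied and unit — conflict.
So every satisfying assignment has s = False.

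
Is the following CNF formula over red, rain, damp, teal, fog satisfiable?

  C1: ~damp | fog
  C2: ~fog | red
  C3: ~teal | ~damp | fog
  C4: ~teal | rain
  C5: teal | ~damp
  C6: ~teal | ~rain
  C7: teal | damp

Unsatisfiable

Try damp = 0.
From the singleton clause (teal), teal = 1.
From the singleton clause (rain), rain = 1.
But (~rain) is also a unit clause — contradiction.
So damp must be the other value — set damp = 1.
From the singleton clause (fog), fog = 1.
From the singleton clause (red), red = 1.
From the singleton clause (teal), teal = 1.
From the singleton clause (rain), rain = 1.
But (~rain) is also a unit clause — contradiction.
Either choice for damp ends in contradiction.
No assignment satisfies every clause.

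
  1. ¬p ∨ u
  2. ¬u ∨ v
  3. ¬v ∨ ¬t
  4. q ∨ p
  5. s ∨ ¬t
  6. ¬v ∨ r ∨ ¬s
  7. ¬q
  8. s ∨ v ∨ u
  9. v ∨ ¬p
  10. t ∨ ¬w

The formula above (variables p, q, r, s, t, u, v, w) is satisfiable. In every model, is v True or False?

Suppose v = False.
The clause (¬u) is unit, so u = False.
The clause (¬p) is unit, so p = False.
The clause (q) is unit, so q = True.
But (¬q) is also a unit clause — contradiction.
So every satisfying assignment has v = True.

True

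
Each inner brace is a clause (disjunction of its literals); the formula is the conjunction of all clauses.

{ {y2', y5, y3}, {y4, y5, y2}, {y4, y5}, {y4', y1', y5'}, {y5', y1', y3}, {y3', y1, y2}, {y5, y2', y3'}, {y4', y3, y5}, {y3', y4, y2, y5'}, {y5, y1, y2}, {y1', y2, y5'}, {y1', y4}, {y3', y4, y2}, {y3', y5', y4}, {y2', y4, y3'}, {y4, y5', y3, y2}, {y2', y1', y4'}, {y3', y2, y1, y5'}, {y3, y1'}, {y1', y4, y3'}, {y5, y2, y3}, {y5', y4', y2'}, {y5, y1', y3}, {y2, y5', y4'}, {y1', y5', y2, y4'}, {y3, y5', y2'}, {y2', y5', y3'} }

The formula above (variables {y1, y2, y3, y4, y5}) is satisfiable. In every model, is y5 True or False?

Suppose y5 = 1.
Branch on y4: set y4 = 0.
From the singleton clause (y1'), y1 = 0.
From the singleton clause (y3'), y3 = 0.
From the singleton clause (y2), y2 = 1.
That conflicts with the unit clause (y2').
So y4 must be the other value — set y4 = 1.
From the singleton clause (y1'), y1 = 0.
From the singleton clause (y2'), y2 = 0.
That conflicts with the unit clause (y2).
Either choice for y4 ends in contradiction.
So every satisfying assignment has y5 = False.

False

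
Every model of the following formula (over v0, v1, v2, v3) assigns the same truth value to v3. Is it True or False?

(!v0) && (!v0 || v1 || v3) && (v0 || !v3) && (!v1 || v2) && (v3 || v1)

False

Suppose v3 = true.
Unit clause (!v0) forces v0 = false.
Now (v0) is unsatisfied and unit — conflict.
So every satisfying assignment has v3 = False.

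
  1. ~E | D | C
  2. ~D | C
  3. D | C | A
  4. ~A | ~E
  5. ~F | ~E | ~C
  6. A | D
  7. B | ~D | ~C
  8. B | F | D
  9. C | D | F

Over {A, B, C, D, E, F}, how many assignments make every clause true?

10

There are 2^6 = 64 truth assignments over (A, B, C, D, E, F).
Split on C. With C = 1, the clauses containing C are satisfied and ~C drops from the rest; 8 of the 2^5 = 32 assignments to the other variables satisfy what remains.
With C = 0, by the same count on the reduced clause set, 2 assignments work.
Total: 8 + 2 = 10.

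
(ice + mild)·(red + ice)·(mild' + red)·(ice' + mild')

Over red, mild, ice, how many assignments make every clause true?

There are 2^3 = 8 truth assignments over (red, mild, ice).
Check each against the 4 clauses (columns in the order red, mild, ice):
  F F F  ✗ fails (ice + mild)
  F F T  ✓ satisfies all
  F T F  ✗ fails (red + ice)
  F T T  ✗ fails (mild' + red)
  T F F  ✗ fails (ice + mild)
  T F T  ✓ satisfies all
  T T F  ✓ satisfies all
  T T T  ✗ fails (ice' + mild')
3 of the 8 rows are models.

3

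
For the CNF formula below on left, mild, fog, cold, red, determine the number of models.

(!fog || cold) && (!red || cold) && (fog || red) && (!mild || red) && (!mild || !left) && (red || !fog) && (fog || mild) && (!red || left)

1

There are 2^5 = 32 truth assignments over (left, mild, fog, cold, red).
Split on fog. With fog = true, the clauses containing fog are satisfied and !fog drops from the rest; 1 of the 2^4 = 16 assignments to the other variables satisfy what remains.
With fog = false, by the same count on the reduced clause set, 0 assignments work.
(One model: left=T, mild=F, fog=T, cold=T, red=T.)
Total: 1 + 0 = 1.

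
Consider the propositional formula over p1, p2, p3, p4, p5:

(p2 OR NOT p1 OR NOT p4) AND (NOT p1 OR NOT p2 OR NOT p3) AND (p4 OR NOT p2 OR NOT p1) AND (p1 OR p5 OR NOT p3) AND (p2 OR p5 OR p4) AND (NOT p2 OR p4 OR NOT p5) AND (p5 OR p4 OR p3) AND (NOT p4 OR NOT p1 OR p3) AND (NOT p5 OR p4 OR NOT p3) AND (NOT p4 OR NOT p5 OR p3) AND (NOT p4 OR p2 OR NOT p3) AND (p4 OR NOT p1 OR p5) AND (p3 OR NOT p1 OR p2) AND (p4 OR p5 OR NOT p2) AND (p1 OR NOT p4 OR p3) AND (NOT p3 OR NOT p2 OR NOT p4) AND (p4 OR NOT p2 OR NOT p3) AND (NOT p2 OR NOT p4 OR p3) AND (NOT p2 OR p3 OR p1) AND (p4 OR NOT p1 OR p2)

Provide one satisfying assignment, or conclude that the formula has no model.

p1 ↦ false,  p2 ↦ false,  p3 ↦ false,  p4 ↦ false,  p5 ↦ true

Try p2 = false.
Try p1 = false.
Try p5 = true.
Try p4 = false.
Unit clause (NOT p3) forces p3 = false.
This assignment satisfies each clause.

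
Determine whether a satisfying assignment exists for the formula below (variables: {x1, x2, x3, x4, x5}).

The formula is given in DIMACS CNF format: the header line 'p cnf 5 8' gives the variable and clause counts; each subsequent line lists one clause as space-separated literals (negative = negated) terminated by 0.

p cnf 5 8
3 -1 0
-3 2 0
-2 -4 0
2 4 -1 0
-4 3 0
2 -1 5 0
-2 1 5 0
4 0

From the singleton clause (x4), x4 = True.
From the singleton clause (¬x2), x2 = False.
From the singleton clause (¬x3), x3 = False.
Now (x3) is unsatisfied and unit — conflict.
No assignment satisfies every clause.

No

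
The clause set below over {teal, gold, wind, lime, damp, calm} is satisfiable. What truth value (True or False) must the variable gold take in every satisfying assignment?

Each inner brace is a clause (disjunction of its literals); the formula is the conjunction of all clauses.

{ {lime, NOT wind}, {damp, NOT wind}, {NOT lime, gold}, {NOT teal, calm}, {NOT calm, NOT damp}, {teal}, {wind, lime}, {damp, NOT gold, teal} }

True

Suppose gold = false.
(NOT lime) alone gives lime = false.
(NOT wind) alone gives wind = false.
Now (wind) is unsatisfied and unit — conflict.
So every satisfying assignment has gold = True.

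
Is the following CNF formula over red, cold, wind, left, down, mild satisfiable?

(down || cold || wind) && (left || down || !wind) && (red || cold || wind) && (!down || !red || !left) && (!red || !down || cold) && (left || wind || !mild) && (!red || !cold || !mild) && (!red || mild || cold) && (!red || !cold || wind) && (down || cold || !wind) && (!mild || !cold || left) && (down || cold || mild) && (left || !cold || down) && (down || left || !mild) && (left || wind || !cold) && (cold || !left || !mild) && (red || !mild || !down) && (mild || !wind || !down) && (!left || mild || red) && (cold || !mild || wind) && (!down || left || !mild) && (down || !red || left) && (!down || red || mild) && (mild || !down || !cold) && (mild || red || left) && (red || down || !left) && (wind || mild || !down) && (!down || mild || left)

Branch on down: set down = false.
Branch on cold: set cold = true.
From the singleton clause (left), left = true.
From the singleton clause (red), red = true.
From the singleton clause (!mild), mild = false.
From the singleton clause (wind), wind = true.
All clauses are satisfied.
A satisfying assignment: red: true,  cold: true,  wind: true,  left: true,  down: false,  mild: false.

Yes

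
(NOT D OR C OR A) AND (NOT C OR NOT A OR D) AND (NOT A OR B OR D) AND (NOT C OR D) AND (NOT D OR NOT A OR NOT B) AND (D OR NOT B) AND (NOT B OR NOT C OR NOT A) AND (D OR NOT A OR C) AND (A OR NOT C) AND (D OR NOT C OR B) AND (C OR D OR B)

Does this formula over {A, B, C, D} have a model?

Yes

Case C = true:
Unit clause (D) forces D = true.
Unit clause (A) forces A = true.
Unit clause (NOT B) forces B = false.
This assignment satisfies each clause.
A satisfying assignment: A: true, B: false, C: true, D: true.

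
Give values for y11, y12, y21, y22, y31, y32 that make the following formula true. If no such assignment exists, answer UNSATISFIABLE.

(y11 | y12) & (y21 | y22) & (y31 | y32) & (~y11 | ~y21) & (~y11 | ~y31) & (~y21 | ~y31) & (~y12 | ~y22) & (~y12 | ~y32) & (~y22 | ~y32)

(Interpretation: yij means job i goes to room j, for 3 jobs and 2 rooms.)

Try y11 = 1.
From the singleton clause (~y21), y21 = 0.
From the singleton clause (y22), y22 = 1.
From the singleton clause (~y31), y31 = 0.
From the singleton clause (y32), y32 = 1.
Now (~y32) is unsatisfied and unit — conflict.
So y11 must be the other value — set y11 = 0.
From the singleton clause (y12), y12 = 1.
From the singleton clause (~y22), y22 = 0.
From the singleton clause (y21), y21 = 1.
From the singleton clause (~y31), y31 = 0.
From the singleton clause (y32), y32 = 1.
Now (~y32) is unsatisfied and unit — conflict.
Neither y11 = 1 nor y11 = 0 works.

UNSATISFIABLE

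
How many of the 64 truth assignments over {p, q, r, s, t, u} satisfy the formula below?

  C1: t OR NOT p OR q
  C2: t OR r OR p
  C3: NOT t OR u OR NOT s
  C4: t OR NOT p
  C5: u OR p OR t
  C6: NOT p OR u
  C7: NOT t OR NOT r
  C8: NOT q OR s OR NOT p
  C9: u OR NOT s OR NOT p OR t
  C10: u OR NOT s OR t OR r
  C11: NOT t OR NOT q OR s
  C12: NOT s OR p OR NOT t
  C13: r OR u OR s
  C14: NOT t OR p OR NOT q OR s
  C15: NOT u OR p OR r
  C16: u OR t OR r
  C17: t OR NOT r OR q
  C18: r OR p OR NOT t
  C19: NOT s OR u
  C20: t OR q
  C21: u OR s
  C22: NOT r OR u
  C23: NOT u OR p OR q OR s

5

There are 2^6 = 64 truth assignments over (p, q, r, s, t, u).
Split on q. With q = true, the clauses containing q are satisfied and NOT q drops from the rest; 3 of the 2^5 = 32 assignments to the other variables satisfy what remains.
With q = false, by the same count on the reduced clause set, 2 assignments work.
Total: 3 + 2 = 5.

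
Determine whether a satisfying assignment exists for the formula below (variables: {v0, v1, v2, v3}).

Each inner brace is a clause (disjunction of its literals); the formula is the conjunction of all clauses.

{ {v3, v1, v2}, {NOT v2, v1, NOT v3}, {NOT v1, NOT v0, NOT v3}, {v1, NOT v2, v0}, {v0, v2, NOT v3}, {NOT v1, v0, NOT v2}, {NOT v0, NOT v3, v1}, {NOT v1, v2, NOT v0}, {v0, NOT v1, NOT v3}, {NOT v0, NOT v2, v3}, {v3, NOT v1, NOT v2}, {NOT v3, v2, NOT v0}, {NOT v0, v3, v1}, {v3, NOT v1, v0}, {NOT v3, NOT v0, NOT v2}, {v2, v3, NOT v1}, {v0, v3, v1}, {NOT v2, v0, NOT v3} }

Case v3 = true:
Case v2 = false:
Unit clause (v0) forces v0 = true.
Now (NOT v0) is unsatisfied and unit — conflict.
That branch fails; take v2 = true instead.
Unit clause (v1) forces v1 = true.
Unit clause (NOT v0) forces v0 = false.
Now (v0) is unsatisfied and unit — conflict.
Both values of v2 lead to a conflict.
That branch fails; take v3 = false instead.
Case v1 = true:
Unit clause (NOT v2) forces v2 = false.
Now (v2) is unsatisfied and unit — conflict.
That branch fails; take v1 = false instead.
Unit clause (v2) forces v2 = true.
Unit clause (v0) forces v0 = true.
Now (NOT v0) is unsatisfied and unit — conflict.
Both values of v1 lead to a conflict.
Both values of v3 lead to a conflict.
No assignment satisfies every clause.

No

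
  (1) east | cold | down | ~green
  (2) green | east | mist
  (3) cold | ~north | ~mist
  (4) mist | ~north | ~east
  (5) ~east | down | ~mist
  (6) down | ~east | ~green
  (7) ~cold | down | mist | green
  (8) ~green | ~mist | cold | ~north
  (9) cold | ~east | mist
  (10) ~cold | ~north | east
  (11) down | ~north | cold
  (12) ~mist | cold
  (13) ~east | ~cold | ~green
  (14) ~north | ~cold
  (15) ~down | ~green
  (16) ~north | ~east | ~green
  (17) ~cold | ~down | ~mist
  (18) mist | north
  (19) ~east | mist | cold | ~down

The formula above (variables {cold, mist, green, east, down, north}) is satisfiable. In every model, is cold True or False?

True

Suppose cold = 0.
(~mist) alone gives mist = 0.
(~east) alone gives east = 0.
(green) alone gives green = 1.
(down) alone gives down = 1.
Now (~down) is unsatisfied and unit — conflict.
So every satisfying assignment has cold = True.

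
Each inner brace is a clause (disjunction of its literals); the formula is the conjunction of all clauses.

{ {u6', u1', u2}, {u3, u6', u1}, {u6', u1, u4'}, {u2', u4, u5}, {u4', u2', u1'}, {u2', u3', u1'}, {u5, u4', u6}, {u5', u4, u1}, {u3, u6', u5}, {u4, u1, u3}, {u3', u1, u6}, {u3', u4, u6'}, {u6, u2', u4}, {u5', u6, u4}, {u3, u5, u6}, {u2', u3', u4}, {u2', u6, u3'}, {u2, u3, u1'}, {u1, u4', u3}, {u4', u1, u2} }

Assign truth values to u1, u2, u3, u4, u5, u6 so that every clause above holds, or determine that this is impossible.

Try u6 = 1.
Try u1 = 1.
(u2) alone gives u2 = 1.
(u4') alone gives u4 = 0.
(u5) alone gives u5 = 1.
(u3') alone gives u3 = 0.
Every clause now holds.

u1: 1; u2: 1; u3: 0; u4: 0; u5: 1; u6: 1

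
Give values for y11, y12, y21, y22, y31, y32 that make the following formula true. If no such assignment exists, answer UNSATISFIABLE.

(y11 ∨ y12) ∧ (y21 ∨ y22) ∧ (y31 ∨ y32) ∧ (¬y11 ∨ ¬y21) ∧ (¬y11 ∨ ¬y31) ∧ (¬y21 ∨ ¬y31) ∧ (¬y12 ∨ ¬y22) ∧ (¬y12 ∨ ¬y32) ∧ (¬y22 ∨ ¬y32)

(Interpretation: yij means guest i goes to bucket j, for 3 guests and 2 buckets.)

Branch on y11: set y11 = True.
(¬y21) alone gives y21 = False.
(y22) alone gives y22 = True.
(¬y31) alone gives y31 = False.
(y32) alone gives y32 = True.
But (¬y32) is also a unit clause — contradiction.
Backtrack on y11: now try y11 = False.
(y12) alone gives y12 = True.
(¬y22) alone gives y22 = False.
(y21) alone gives y21 = True.
(¬y31) alone gives y31 = False.
(y32) alone gives y32 = True.
But (¬y32) is also a unit clause — contradiction.
Neither y11 = True nor y11 = False works.

UNSATISFIABLE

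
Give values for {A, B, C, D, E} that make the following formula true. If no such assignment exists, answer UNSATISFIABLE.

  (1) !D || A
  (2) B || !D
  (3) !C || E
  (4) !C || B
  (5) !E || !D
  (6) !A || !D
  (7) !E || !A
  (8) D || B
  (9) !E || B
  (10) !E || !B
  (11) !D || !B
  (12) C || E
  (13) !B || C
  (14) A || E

UNSATISFIABLE

Suppose D = false.
(B) alone gives B = true.
(!E) alone gives E = false.
(!C) alone gives C = false.
That conflicts with the unit clause (C).
So D must be the other value — set D = true.
(A) alone gives A = true.
That conflicts with the unit clause (!A).
Either choice for D ends in contradiction.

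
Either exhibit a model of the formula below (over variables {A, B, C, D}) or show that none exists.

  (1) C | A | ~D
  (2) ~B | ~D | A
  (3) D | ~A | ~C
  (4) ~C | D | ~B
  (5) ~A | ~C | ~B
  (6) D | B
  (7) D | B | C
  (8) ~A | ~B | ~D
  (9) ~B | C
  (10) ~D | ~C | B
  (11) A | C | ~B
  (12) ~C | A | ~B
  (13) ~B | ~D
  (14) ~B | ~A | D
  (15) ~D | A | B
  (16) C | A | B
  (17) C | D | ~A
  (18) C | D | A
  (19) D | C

A=1,  B=0,  C=0,  D=1

Case D = 1:
(~B) alone gives B = 0.
(~C) alone gives C = 0.
(A) alone gives A = 1.
All clauses are satisfied.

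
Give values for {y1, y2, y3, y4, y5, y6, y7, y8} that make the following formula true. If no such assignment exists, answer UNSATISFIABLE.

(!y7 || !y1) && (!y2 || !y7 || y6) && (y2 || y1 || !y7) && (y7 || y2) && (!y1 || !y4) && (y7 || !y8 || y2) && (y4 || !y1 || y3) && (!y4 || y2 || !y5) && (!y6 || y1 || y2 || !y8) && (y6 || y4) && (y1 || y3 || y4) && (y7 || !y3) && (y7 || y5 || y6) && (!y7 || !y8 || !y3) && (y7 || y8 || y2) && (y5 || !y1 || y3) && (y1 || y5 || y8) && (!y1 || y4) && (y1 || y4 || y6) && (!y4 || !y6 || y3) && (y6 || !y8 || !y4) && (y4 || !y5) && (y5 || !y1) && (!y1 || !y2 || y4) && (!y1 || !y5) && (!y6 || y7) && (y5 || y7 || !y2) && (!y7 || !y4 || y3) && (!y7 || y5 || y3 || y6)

Try y7 = false.
From the singleton clause (y2), y2 = true.
From the singleton clause (!y3), y3 = false.
From the singleton clause (!y6), y6 = false.
From the singleton clause (y4), y4 = true.
From the singleton clause (!y1), y1 = false.
From the singleton clause (y5), y5 = true.
From the singleton clause (!y8), y8 = false.
Every clause now holds.

y1 ↦ false,  y2 ↦ true,  y3 ↦ false,  y4 ↦ true,  y5 ↦ true,  y6 ↦ false,  y7 ↦ false,  y8 ↦ false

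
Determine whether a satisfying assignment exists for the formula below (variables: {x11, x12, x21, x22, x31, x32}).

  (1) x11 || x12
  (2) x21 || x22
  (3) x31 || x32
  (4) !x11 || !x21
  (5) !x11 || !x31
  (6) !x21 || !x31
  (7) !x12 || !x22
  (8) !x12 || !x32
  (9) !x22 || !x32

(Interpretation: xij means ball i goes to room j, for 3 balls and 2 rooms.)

Suppose x11 = true.
(!x21) alone gives x21 = false.
(x22) alone gives x22 = true.
(!x31) alone gives x31 = false.
(x32) alone gives x32 = true.
Now (!x32) is unsatisfied and unit — conflict.
Backtrack on x11: now try x11 = false.
(x12) alone gives x12 = true.
(!x22) alone gives x22 = false.
(x21) alone gives x21 = true.
(!x31) alone gives x31 = false.
(x32) alone gives x32 = true.
Now (!x32) is unsatisfied and unit — conflict.
Neither x11 = true nor x11 = false works.
No assignment satisfies every clause.

Unsatisfiable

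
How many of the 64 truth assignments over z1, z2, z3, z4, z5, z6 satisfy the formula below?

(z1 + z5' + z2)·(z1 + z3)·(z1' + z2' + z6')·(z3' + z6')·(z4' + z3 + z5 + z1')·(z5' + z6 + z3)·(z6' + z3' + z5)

19

There are 2^6 = 64 truth assignments over (z1, z2, z3, z4, z5, z6).
Split on z4. With z4 = 1, the clauses containing z4 are satisfied and z4' drops from the rest; 8 of the 2^5 = 32 assignments to the other variables satisfy what remains.
With z4 = 0, by the same count on the reduced clause set, 11 assignments work.
(One model: z1=F, z2=F, z3=T, z4=F, z5=F, z6=F.)
Total: 8 + 11 = 19.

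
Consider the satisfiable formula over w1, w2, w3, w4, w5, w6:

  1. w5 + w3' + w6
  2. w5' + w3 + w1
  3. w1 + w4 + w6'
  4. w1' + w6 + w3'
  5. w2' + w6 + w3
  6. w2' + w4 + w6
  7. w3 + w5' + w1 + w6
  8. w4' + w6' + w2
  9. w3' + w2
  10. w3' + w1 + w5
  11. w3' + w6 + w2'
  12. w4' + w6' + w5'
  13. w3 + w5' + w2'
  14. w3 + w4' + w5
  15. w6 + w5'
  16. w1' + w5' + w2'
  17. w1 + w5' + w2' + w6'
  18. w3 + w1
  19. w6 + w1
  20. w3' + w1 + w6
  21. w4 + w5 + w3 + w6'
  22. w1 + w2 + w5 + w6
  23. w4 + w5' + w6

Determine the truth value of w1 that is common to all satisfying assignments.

Suppose w1 = 0.
(w3) alone gives w3 = 1.
(w2) alone gives w2 = 1.
(w5) alone gives w5 = 1.
(w6) alone gives w6 = 1.
But (w6') is also a unit clause — contradiction.
So every satisfying assignment has w1 = True.

True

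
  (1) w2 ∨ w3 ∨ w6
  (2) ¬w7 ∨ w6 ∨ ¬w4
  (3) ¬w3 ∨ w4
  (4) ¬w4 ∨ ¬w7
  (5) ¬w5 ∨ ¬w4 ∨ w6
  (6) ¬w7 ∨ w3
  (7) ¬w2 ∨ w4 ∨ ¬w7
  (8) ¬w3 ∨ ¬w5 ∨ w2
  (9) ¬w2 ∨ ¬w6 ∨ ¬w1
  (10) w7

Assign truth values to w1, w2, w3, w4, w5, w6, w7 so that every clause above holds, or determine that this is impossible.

(w7) alone gives w7 = True.
(¬w4) alone gives w4 = False.
(¬w3) alone gives w3 = False.
But (w3) is also a unit clause — contradiction.

UNSATISFIABLE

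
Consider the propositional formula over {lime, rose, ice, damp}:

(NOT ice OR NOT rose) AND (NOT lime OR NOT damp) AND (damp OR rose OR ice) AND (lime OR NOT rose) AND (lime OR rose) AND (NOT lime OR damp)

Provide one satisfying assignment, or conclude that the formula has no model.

Try ice = false.
Try lime = false.
From the singleton clause (NOT rose), rose = false.
But (rose) is also a unit clause — contradiction.
So lime must be the other value — set lime = true.
From the singleton clause (NOT damp), damp = false.
But (damp) is also a unit clause — contradiction.
Both values of lime lead to a conflict.
So ice must be the other value — set ice = true.
From the singleton clause (NOT rose), rose = false.
From the singleton clause (lime), lime = true.
From the singleton clause (NOT damp), damp = false.
But (damp) is also a unit clause — contradiction.
Both values of ice lead to a conflict.

UNSATISFIABLE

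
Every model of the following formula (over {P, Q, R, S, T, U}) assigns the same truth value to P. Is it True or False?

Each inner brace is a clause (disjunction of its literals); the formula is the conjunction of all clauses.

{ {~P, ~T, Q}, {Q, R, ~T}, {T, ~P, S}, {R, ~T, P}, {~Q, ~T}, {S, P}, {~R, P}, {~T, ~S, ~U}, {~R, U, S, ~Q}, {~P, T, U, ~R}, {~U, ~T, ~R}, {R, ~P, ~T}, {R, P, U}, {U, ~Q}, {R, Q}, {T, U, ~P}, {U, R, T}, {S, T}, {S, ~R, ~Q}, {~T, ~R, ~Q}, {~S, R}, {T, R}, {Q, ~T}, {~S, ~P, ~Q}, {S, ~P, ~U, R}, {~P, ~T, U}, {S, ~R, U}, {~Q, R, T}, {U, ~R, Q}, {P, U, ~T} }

True

Suppose P = 0.
(S) alone gives S = 1.
(~R) alone gives R = 0.
But (R) is also a unit clause — contradiction.
So every satisfying assignment has P = True.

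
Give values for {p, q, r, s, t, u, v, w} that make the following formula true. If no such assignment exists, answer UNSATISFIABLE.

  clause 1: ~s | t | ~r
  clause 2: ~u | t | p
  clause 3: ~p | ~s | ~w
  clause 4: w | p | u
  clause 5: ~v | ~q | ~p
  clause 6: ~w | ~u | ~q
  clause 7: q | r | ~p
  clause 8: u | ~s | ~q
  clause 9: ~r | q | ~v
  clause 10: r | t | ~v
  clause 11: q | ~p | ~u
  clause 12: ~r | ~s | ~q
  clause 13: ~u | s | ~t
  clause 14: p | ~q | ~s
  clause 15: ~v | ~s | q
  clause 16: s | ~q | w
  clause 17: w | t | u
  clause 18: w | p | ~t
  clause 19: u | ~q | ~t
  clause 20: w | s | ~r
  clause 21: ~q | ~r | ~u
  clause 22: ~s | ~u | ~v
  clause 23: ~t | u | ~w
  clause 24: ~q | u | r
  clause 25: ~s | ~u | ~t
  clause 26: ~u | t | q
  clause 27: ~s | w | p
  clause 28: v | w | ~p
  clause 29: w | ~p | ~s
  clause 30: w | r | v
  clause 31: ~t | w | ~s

p ↦ 0; q ↦ 0; r ↦ 0; s ↦ 0; t ↦ 0; u ↦ 0; v ↦ 0; w ↦ 1

Suppose s = 0.
Suppose u = 0.
Suppose w = 1.
From the singleton clause (~t), t = 0.
Suppose r = 0.
From the singleton clause (~v), v = 0.
From the singleton clause (~q), q = 0.
From the singleton clause (~p), p = 0.
Every clause now holds.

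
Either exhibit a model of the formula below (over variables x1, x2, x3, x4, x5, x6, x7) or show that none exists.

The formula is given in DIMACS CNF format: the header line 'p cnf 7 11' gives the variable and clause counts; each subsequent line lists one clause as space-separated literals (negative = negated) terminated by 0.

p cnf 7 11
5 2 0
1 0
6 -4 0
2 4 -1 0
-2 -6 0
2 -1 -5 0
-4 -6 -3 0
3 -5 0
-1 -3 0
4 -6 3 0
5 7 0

Unit clause (x1) forces x1 = True.
Unit clause (¬x3) forces x3 = False.
Unit clause (¬x5) forces x5 = False.
Unit clause (x2) forces x2 = True.
Unit clause (¬x6) forces x6 = False.
Unit clause (¬x4) forces x4 = False.
Unit clause (x7) forces x7 = True.
This assignment satisfies each clause.

x1 ↦ True, x2 ↦ True, x3 ↦ False, x4 ↦ False, x5 ↦ False, x6 ↦ False, x7 ↦ True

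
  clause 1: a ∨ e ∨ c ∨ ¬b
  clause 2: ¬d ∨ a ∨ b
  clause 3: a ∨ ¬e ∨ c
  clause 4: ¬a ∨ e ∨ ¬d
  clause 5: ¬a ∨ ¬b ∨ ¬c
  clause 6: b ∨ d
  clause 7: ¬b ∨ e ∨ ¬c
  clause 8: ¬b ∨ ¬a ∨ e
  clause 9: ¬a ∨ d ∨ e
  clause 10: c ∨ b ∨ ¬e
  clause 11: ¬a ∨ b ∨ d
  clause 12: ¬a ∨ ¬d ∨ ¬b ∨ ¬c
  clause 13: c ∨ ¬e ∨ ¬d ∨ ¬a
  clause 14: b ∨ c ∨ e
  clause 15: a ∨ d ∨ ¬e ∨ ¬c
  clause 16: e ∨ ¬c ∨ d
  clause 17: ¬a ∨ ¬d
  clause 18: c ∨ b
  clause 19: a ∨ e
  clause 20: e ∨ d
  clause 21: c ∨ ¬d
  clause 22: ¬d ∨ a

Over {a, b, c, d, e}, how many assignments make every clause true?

There are 2^5 = 32 truth assignments over (a, b, c, d, e).
Split on e. With e = True, the clauses containing e are satisfied and ¬e drops from the rest; 1 of the 2^4 = 16 assignments to the other variables satisfy what remains.
With e = False, by the same count on the reduced clause set, 0 assignments work.
Total: 1 + 0 = 1.

1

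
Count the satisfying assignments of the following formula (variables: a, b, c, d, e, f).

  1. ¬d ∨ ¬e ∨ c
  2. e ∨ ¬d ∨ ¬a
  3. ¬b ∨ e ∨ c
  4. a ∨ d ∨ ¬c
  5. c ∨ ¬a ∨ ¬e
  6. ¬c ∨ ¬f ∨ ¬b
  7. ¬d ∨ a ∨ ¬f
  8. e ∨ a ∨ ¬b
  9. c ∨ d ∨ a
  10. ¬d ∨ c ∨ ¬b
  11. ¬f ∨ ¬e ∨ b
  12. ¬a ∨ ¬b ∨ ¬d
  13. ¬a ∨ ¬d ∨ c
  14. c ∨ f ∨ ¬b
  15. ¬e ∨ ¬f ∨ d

12

There are 2^6 = 64 truth assignments over (a, b, c, d, e, f).
Split on a. With a = True, the clauses containing a are satisfied and ¬a drops from the rest; 8 of the 2^5 = 32 assignments to the other variables satisfy what remains.
With a = False, by the same count on the reduced clause set, 4 assignments work.
(One model: a=F, b=F, c=F, d=T, e=F, f=F.)
Total: 8 + 4 = 12.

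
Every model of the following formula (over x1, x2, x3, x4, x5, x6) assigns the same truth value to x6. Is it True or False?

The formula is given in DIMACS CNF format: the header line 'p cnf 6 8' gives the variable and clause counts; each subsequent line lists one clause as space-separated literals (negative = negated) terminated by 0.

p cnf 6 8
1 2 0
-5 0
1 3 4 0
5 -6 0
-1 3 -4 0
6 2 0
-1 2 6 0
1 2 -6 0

False

Suppose x6 = True.
From the singleton clause (¬x5), x5 = False.
Now (x5) is unsatisfied and unit — conflict.
So every satisfying assignment has x6 = False.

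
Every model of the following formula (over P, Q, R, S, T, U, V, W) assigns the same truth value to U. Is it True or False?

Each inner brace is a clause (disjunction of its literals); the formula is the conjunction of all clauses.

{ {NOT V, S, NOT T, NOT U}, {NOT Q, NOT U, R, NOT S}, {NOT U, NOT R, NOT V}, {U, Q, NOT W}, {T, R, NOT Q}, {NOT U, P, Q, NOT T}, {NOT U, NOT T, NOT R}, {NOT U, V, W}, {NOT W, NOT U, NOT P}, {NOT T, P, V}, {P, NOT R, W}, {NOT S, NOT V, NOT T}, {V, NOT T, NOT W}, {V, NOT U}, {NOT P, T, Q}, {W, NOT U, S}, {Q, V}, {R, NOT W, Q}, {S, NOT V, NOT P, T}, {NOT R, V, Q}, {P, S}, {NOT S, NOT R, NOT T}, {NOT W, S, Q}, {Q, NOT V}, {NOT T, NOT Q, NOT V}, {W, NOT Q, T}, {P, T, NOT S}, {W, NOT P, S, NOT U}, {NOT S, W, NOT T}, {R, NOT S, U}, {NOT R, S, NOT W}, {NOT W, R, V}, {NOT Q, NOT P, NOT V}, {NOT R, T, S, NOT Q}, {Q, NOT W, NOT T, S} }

False

Suppose U = true.
From the singleton clause (V), V = true.
From the singleton clause (NOT R), R = false.
From the singleton clause (Q), Q = true.
From the singleton clause (NOT S), S = false.
From the singleton clause (NOT T), T = false.
Now (T) is unsatisfied and unit — conflict.
So every satisfying assignment has U = False.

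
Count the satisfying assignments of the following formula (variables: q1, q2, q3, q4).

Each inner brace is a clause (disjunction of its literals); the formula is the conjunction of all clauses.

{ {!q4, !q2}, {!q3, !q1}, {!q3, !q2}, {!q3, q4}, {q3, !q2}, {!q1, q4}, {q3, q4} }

3

There are 2^4 = 16 truth assignments over (q1, q2, q3, q4).
Split on q1. With q1 = true, the clauses containing q1 are satisfied and !q1 drops from the rest; 1 of the 2^3 = 8 assignments to the other variables satisfy what remains.
With q1 = false, by the same count on the reduced clause set, 2 assignments work.
(One model: q1=F, q2=F, q3=F, q4=T.)
Total: 1 + 2 = 3.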